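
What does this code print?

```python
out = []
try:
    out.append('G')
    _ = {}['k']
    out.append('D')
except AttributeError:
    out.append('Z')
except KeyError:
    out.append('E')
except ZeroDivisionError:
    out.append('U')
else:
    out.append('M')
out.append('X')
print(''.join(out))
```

Execution trace: 'G' (try body) → 'E' (except KeyError) → 'X' (after the try/except). Output: GEX

Answer: GEX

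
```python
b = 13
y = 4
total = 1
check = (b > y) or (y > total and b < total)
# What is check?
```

Trace:
`b = 13` → b = 13
`y = 4` → y = 4
`total = 1` → total = 1
`check = (b > y) or (y > total and b < total)` → check = True
So check = True

Answer: True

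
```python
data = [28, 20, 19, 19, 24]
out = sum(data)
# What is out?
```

Trace:
`data = [28, 20, 19, 19, 24]` → data = [28, 20, 19, 19, 24]
`out = sum(data)` → out = 110
So out = 110

Answer: 110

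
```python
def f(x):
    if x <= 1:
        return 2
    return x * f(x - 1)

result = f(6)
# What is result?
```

f(6) = 6 * 5 * 4 * 3 * 2 * 2 = 1440

Answer: 1440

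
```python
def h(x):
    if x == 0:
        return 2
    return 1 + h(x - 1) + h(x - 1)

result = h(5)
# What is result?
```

h(x) = 1 + 2·h(x-1), h(0)=2. Closed form: (2+1)·2^5 - 1 = 95.

Answer: 95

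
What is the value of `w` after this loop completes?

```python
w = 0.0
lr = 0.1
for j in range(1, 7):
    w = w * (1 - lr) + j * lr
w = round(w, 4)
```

Moving average with lr=0.1
`w` takes the values: 0.0 → 0.1 → 0.29 → 0.561 → 0.9049 → 1.31441 → 1.782969 → 1.783

Answer: 1.783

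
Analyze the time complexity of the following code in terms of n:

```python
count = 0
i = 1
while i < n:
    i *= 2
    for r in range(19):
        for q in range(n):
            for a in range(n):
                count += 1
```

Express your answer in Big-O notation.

Each loop level contributes: log n × 1 × n × n. Multiplying the contributions gives O(n^2 log n).

Answer: O(n^2 log n)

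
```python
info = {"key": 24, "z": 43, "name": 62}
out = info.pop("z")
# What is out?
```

Trace:
`info = {"key": 24, "z": 43, "name": 62}` → info = {'key': 24, 'z': 43, 'name': 62}
`out = info.pop("z")` → info = {'key': 24, 'name': 62}; out = 43
So out = 43

Answer: 43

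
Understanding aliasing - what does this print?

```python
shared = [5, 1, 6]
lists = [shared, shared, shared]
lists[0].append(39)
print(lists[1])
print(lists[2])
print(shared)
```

Key concept: list of same reference.
Step by step:
`shared = [5, 1, 6]` → shared = [5, 1, 6]
`lists = [shared, shared, shared]` → lists = [[5, 1, 6], [5, 1, 6], [5, 1, 6]]
`lists[0].append(39)` → shared = [5, 1, 6, 39]; lists = [[5, 1, 6, 39], [5, 1, 6, 39], [5, 1, 6, 39]]
`print(lists[1])` → prints [5, 1, 6, 39]
`print(lists[2])` → prints [5, 1, 6, 39]
`print(shared)` → prints [5, 1, 6, 39]

Answer:
[5, 1, 6, 39]
[5, 1, 6, 39]
[5, 1, 6, 39]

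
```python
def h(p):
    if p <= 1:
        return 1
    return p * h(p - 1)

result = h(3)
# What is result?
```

h(3) = 3 * 2 * 1 = 6

Answer: 6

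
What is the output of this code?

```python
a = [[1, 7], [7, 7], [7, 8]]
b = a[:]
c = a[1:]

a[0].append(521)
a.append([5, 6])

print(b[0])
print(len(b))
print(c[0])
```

Key concept: slice with nested mutation.
Step by step:
`a = [[1, 7], [7, 7], [7, 8]]` → a = [[1, 7], [7, 7], [7, 8]]
`b = a[:]` → b = [[1, 7], [7, 7], [7, 8]]
`c = a[1:]` → c = [[7, 7], [7, 8]]
`a[0].append(521)` → a = [[1, 7, 521], [7, 7], [7, 8]]; b = [[1, 7, 521], [7, 7], [7, 8]]
`a.append([5, 6])` → a = [[1, 7, 521], [7, 7], [7, 8], [5, 6]]
`print(b[0])` → prints [1, 7, 521]
`print(len(b))` → prints 3
`print(c[0])` → prints [7, 7]

Answer:
[1, 7, 521]
3
[7, 7]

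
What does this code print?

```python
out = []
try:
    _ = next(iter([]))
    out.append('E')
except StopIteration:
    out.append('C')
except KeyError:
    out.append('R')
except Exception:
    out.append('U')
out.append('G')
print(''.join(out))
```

Execution trace: 'C' (except StopIteration) → 'G' (after the try/except). Output: CG

Answer: CG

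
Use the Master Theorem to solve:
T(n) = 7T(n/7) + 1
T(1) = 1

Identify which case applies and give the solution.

a=7, b=7, f(n)=1. log_7(7) = 1. Since c=0 < 1, Case 1 applies: T(n) = Θ(n^log_b(a)) = O(n).

Answer: O(n) - Case 1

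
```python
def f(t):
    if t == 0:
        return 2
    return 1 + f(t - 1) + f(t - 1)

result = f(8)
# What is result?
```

f(t) = 1 + 2·f(t-1), f(0)=2. Closed form: (2+1)·2^8 - 1 = 767.

Answer: 767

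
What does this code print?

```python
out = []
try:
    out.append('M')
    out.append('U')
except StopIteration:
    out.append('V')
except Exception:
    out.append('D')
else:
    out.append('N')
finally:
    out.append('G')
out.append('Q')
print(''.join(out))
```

Execution trace: 'M' (try body) → 'U' (try body, no exception) → 'N' (else) → 'G' (finally) → 'Q' (after the try/except). Output: MUNGQ

Answer: MUNGQ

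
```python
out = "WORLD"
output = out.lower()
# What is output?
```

Trace:
`out = "WORLD"` → out = 'WORLD'
`output = out.lower()` → output = 'world'
So output = 'world'

Answer: 'world'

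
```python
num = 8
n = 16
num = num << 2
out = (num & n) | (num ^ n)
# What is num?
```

Trace:
`num = 8` → num = 8
`n = 16` → n = 16
`num = num << 2` → num = 32
`out = (num & n) | (num ^ n)` → out = 48
So num = 32

Answer: 32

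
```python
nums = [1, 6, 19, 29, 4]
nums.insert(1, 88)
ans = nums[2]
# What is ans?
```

Trace:
`nums = [1, 6, 19, 29, 4]` → nums = [1, 6, 19, 29, 4]
`nums.insert(1, 88)` → nums = [1, 88, 6, 19, 29, 4]
`ans = nums[2]` → ans = 6
So ans = 6

Answer: 6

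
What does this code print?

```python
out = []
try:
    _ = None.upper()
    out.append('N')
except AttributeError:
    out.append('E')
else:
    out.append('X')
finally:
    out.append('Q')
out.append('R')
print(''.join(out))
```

Execution trace: 'E' (except AttributeError) → 'Q' (finally) → 'R' (after the try/except). Output: EQR

Answer: EQR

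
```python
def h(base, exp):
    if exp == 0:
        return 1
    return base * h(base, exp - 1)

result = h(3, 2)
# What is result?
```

h(3, 2) = 3 * 3 = 9

Answer: 9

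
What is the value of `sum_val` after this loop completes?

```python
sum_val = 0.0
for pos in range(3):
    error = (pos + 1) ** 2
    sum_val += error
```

Sum of squared losses 1² + 2² + ... + 3²
`sum_val` takes the values: 0.0 → 1.0 → 5.0 → 14.0

Answer: 14.0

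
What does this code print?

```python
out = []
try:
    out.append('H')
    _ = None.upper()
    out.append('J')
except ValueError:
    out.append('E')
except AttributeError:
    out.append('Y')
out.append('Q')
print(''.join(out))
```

Execution trace: 'H' (try body) → 'Y' (except AttributeError) → 'Q' (after the try/except). Output: HYQ

Answer: HYQ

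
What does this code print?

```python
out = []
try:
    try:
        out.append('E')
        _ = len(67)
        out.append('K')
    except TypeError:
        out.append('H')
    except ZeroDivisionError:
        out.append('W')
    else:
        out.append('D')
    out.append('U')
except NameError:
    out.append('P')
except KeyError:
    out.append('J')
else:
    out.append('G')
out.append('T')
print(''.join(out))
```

Execution trace: 'E' (inner try body) → 'H' (inner except TypeError) → 'U' (try body, no exception) → 'G' (else) → 'T' (after the try/except). Output: EHUGT

Answer: EHUGT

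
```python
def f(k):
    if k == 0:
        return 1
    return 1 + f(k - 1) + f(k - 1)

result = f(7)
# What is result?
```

f(k) = 1 + 2·f(k-1), f(0)=1. Closed form: (1+1)·2^7 - 1 = 255.

Answer: 255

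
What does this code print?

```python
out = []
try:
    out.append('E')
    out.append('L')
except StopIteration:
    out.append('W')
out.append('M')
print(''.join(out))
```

Execution trace: 'E' (try body) → 'L' (try body, no exception) → 'M' (after the try/except). Output: ELM

Answer: ELM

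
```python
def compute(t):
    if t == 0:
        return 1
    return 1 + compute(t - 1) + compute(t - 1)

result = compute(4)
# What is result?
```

compute(t) = 1 + 2·compute(t-1), compute(0)=1. Closed form: (1+1)·2^4 - 1 = 31.

Answer: 31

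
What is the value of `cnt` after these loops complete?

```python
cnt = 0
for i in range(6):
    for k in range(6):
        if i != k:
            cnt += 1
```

6² - 6 (exclude diagonal)
`cnt` takes the values: 0 → 1 → 2 → 3 → 4 → 5 → 6 → 7 → 8 → 9 → 10 → 11 → 12 → 13 → 14 → 15 → 16 → 17 → 18 → 19 → 20 → 21 → 22 → 23 → 24 → 25 → 26 → 27 → 28 → 29 → 30

Answer: 30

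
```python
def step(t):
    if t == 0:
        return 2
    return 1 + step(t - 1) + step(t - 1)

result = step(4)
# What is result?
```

step(t) = 1 + 2·step(t-1), step(0)=2. Closed form: (2+1)·2^4 - 1 = 47.

Answer: 47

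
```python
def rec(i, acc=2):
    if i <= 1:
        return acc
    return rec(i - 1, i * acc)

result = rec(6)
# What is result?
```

Accumulator trace (n, acc): (6, 2) -> (5, 12) -> (4, 60) -> (3, 240) -> (2, 720) -> (1, 1440) -> return 1440

Answer: 1440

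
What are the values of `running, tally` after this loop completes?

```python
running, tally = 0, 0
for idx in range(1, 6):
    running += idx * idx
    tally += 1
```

Sum of squares and count
`running, tally` takes the values: (0, 0) → (1, 0) → (1, 1) → (5, 1) → (5, 2) → (14, 2) → (14, 3) → (30, 3) → (30, 4) → (55, 4) → (55, 5)

Answer: 55, 5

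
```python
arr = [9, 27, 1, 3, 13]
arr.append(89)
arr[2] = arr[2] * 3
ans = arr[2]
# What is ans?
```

Trace:
`arr = [9, 27, 1, 3, 13]` → arr = [9, 27, 1, 3, 13]
`arr.append(89)` → arr = [9, 27, 1, 3, 13, 89]
`arr[2] = arr[2] * 3` → arr = [9, 27, 3, 3, 13, 89]
`ans = arr[2]` → ans = 3
So ans = 3

Answer: 3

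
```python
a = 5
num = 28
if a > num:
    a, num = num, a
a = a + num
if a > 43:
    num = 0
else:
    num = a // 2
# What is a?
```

Trace:
`a = 5` → a = 5
`num = 28` → num = 28
`if a > num: ...` → a > num is False → no variable changes
`a = a + num` → a = 33
`if a > 43: ...` → a > 43 is False, take else branch → num = 16
So a = 33

Answer: 33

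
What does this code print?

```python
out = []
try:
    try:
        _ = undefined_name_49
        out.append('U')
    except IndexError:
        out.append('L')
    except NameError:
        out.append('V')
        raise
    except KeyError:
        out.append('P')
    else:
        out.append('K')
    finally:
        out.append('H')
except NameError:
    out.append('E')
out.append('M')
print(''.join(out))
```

Execution trace: 'V' (inner except NameError) → 'H' (inner finally) → 'E' (outer except NameError) → 'M' (after the try/except). Output: VHEM

Answer: VHEM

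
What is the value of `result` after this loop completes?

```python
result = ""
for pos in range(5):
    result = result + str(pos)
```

Concatenate digits 0 to 4
`result` takes the values: "" → "0" → "01" → "012" → "0123" → "01234"

Answer: "01234"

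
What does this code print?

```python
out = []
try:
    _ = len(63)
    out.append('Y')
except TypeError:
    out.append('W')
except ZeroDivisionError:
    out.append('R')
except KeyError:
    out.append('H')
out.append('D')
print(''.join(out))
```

Execution trace: 'W' (except TypeError) → 'D' (after the try/except). Output: WD

Answer: WD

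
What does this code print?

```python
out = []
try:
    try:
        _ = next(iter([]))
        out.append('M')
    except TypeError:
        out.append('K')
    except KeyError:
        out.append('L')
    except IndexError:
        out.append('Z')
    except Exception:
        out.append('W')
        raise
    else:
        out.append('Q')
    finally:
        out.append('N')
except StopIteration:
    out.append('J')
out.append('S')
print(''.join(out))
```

Execution trace: 'W' (inner except Exception) → 'N' (inner finally) → 'J' (outer except StopIteration) → 'S' (after the try/except). Output: WNJS

Answer: WNJS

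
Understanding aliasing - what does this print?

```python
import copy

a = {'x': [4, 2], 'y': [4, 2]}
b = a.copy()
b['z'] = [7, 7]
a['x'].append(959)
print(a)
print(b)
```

Key concept: shallow copy of dict with mutable values.
Step by step:
`a = {'x': [4, 2], 'y': [4, 2]}` → a = {'x': [4, 2], 'y': [4, 2]}
`b = a.copy()` → b = {'x': [4, 2], 'y': [4, 2]}
`b['z'] = [7, 7]` → b = {'x': [4, 2], 'y': [4, 2], 'z': [7, 7]}
`a['x'].append(959)` → a = {'x': [4, 2, 959], 'y': [4, 2]}; b = {'x': [4, 2, 959], 'y': [4, 2], 'z': [7, 7]}
`print(a)` → prints {'x': [4, 2, 959], 'y': [4, 2]}
`print(b)` → prints {'x': [4, 2, 959], 'y': [4, 2], 'z': [7, 7]}

Answer:
{'x': [4, 2, 959], 'y': [4, 2]}
{'x': [4, 2, 959], 'y': [4, 2], 'z': [7, 7]}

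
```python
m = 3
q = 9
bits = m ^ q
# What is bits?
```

Trace:
`m = 3` → m = 3
`q = 9` → q = 9
`bits = m ^ q` → bits = 10
So bits = 10

Answer: 10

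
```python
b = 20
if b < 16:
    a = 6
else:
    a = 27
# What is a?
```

Trace:
`b = 20` → b = 20
`if b < 16: ...` → b < 16 is False, take else branch → a = 27
So a = 27

Answer: 27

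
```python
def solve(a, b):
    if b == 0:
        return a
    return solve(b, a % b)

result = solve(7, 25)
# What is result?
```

solve(7, 25) -> solve(25, 7) -> solve(7, 4) -> solve(4, 3) -> solve(3, 1) -> solve(1, 0) -> 1

Answer: 1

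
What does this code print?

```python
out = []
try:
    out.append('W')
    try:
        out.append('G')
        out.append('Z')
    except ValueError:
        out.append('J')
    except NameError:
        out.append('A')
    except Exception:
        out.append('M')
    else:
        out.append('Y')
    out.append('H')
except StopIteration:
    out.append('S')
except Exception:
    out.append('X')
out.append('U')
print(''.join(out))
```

Execution trace: 'W' (try body) → 'G' (inner try body) → 'Z' (inner try body, no exception) → 'Y' (inner else) → 'H' (try body, no exception) → 'U' (after the try/except). Output: WGZYHU

Answer: WGZYHU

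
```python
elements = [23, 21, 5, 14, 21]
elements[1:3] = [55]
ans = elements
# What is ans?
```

Trace:
`elements = [23, 21, 5, 14, 21]` → elements = [23, 21, 5, 14, 21]
`elements[1:3] = [55]` → elements = [23, 55, 14, 21]
`ans = elements` → ans = [23, 55, 14, 21]
So ans = [23, 55, 14, 21]

Answer: [23, 55, 14, 21]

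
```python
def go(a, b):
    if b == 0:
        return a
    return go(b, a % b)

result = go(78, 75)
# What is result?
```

go(78, 75) -> go(75, 3) -> go(3, 0) -> 3

Answer: 3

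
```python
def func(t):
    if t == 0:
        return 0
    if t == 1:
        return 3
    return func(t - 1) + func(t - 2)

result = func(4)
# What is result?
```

Build up from base cases: func(0)=0, func(1)=3, func(2)=3, func(3)=6, func(4)=9

Answer: 9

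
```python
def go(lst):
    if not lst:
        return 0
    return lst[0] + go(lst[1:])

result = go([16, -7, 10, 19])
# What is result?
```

16 + (-7) + 10 + 19 + 0 = 38

Answer: 38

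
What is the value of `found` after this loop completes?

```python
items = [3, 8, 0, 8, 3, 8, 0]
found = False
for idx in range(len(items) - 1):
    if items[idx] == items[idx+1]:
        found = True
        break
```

Check consecutive duplicates in [3, 8, 0, 8, 3, 8, 0]
`found` takes the values: False

Answer: False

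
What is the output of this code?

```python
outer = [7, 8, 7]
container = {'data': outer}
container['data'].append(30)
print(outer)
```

Key concept: dict holds reference to list.
Step by step:
`outer = [7, 8, 7]` → outer = [7, 8, 7]
`container = {'data': outer}` → container = {'data': [7, 8, 7]}
`container['data'].append(30)` → outer = [7, 8, 7, 30]; container = {'data': [7, 8, 7, 30]}
`print(outer)` → prints [7, 8, 7, 30]

Answer: [7, 8, 7, 30]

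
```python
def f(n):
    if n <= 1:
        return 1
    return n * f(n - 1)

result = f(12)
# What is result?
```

f(12) = 12 * 11 * 10 * 9 * 8 * 7 * 6 * 5 * 4 * 3 * 2 * 1 = 479001600

Answer: 479001600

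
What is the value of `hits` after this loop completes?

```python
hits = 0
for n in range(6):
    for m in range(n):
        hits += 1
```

Triangle number: 0+1+2+...+5
`hits` takes the values: 0 → 1 → 2 → 3 → 4 → 5 → 6 → 7 → 8 → 9 → 10 → 11 → 12 → 13 → 14 → 15

Answer: 15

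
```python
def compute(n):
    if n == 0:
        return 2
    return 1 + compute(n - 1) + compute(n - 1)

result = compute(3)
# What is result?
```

compute(n) = 1 + 2·compute(n-1), compute(0)=2. Closed form: (2+1)·2^3 - 1 = 23.

Answer: 23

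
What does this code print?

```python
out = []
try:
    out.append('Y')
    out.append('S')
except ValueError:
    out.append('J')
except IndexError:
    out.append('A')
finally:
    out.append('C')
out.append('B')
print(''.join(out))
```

Execution trace: 'Y' (try body) → 'S' (try body, no exception) → 'C' (finally) → 'B' (after the try/except). Output: YSCB

Answer: YSCB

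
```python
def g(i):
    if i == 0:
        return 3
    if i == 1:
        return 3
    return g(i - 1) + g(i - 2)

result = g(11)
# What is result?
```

Build up from base cases: g(0)=3, g(1)=3, g(2)=6, g(3)=9, g(4)=15, g(5)=24, g(6)=39, ..., g(11)=432

Answer: 432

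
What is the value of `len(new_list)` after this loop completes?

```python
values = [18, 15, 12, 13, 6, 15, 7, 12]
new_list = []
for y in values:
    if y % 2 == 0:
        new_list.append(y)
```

Count even numbers in [18, 15, 12, 13, 6, 15, 7, 12]
`new_list` takes the values: [] → [18] → [18, 12] → [18, 12, 6] → [18, 12, 6, 12]
So `len(new_list)` = 4

Answer: 4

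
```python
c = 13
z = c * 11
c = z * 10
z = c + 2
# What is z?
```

Trace:
`c = 13` → c = 13
`z = c * 11` → z = 143
`c = z * 10` → c = 1430
`z = c + 2` → z = 1432
So z = 1432

Answer: 1432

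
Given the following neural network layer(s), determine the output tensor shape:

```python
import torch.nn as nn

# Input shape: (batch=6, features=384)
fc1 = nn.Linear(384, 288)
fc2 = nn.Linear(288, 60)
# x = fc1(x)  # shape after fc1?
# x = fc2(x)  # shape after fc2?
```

Input: (6, 384) -> after fc1: (6, 288) -> Output: (6, 60)

Answer: (6, 60)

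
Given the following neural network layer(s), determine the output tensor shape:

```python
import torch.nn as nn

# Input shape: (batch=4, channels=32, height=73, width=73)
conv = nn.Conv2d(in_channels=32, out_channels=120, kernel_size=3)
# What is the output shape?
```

Input: (4, 32, 73, 73) -> Output: (4, 120, 71, 71)

Answer: (4, 120, 71, 71)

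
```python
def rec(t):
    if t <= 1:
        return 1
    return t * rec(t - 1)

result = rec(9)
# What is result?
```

rec(9) = 9 * 8 * 7 * 6 * 5 * 4 * 3 * 2 * 1 = 362880

Answer: 362880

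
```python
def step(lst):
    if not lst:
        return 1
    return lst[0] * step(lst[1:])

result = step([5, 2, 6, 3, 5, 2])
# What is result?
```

Product over [5, 2, 6, 3, 5, 2] = 5 * 2 * 6 * 3 * 5 * 2 = 1800

Answer: 1800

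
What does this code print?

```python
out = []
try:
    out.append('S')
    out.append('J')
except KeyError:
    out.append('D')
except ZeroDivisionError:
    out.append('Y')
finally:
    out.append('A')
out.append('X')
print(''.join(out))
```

Execution trace: 'S' (try body) → 'J' (try body, no exception) → 'A' (finally) → 'X' (after the try/except). Output: SJAX

Answer: SJAX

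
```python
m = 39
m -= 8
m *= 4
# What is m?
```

Trace:
`m = 39` → m = 39
`m -= 8` → m = 31
`m *= 4` → m = 124
So m = 124

Answer: 124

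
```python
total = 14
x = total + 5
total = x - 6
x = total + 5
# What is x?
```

Trace:
`total = 14` → total = 14
`x = total + 5` → x = 19
`total = x - 6` → total = 13
`x = total + 5` → x = 18
So x = 18

Answer: 18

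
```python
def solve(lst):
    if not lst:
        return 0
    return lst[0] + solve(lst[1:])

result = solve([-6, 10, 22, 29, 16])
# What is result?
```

(-6) + 10 + 22 + 29 + 16 + 0 = 71

Answer: 71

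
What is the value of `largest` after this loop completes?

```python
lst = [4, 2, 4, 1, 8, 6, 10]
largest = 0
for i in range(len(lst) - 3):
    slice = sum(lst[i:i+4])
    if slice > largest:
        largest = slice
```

Max sum of 4-element window in [4, 2, 4, 1, 8, 6, 10]
`largest` takes the values: 0 → 11 → 15 → 19 → 25

Answer: 25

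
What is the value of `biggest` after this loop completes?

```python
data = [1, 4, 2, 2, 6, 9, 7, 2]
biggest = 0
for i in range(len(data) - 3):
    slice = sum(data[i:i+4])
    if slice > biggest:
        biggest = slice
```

Max sum of 4-element window in [1, 4, 2, 2, 6, 9, 7, 2]
`biggest` takes the values: 0 → 9 → 14 → 19 → 24

Answer: 24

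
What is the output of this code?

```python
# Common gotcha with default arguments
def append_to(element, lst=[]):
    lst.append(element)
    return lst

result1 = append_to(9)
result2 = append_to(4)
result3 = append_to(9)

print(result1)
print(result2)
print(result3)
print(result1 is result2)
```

Key concept: mutable default argument gotcha.
Step by step:
`result1 = append_to(9)` → result1 = [9]
`result2 = append_to(4)` → result1 = [9, 4] (same object as result2); result2 = [9, 4] (same object as result1)
`result3 = append_to(9)` → result1 = [9, 4, 9] (same object as result2, result3); result2 = [9, 4, 9] (same object as result1, result3); result3 = [9, 4, 9] (same object as result1, result2)
`print(result1)` → prints [9, 4, 9]
`print(result2)` → prints [9, 4, 9]
`print(result3)` → prints [9, 4, 9]
`print(result1 is result2)` → prints True

Answer:
[9, 4, 9]
[9, 4, 9]
[9, 4, 9]
True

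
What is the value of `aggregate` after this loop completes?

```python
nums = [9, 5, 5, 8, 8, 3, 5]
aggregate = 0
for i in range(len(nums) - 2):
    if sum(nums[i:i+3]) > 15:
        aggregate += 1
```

Count windows with sum > 15
`aggregate` takes the values: 0 → 1 → 2 → 3 → 4 → 5

Answer: 5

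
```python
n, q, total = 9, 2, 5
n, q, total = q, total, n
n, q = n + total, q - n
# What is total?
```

Trace:
`n, q, total = 9, 2, 5` → n = 9; q = 2; total = 5
`n, q, total = q, total, n` → n = 2; q = 5; total = 9
`n, q = n + total, q - n` → n = 11; q = 3
So total = 9

Answer: 9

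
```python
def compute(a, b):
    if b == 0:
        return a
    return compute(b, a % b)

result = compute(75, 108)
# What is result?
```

compute(75, 108) -> compute(108, 75) -> compute(75, 33) -> compute(33, 9) -> compute(9, 6) -> compute(6, 3) -> compute(3, 0) -> 3

Answer: 3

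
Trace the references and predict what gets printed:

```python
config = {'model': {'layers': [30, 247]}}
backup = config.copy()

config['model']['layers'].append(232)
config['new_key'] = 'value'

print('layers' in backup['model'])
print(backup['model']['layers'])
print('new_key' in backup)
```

Key concept: shallow copy gotcha with nested dict.
Step by step:
`config = {'model': {'layers': [30, 247]}}` → config = {'model': {'layers': [30, 247]}}
`backup = config.copy()` → backup = {'model': {'layers': [30, 247]}}
`config['model']['layers'].append(232)` → config = {'model': {'layers': [30, 247, 232]}}; backup = {'model': {'layers': [30, 247, 232]}}
`config['new_key'] = 'value'` → config = {'model': {'layers': [30, 247, 232]}, 'new_key': 'value'}
`print('layers' in backup['model'])` → prints True
`print(backup['model']['layers'])` → prints [30, 247, 232]
`print('new_key' in backup)` → prints False

Answer:
True
[30, 247, 232]
False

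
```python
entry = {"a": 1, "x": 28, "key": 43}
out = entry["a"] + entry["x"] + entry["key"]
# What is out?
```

Trace:
`entry = {"a": 1, "x": 28, "key": 43}` → entry = {'a': 1, 'x': 28, 'key': 43}
`out = entry["a"] + entry["x"] + entry["key"]` → out = 72
So out = 72

Answer: 72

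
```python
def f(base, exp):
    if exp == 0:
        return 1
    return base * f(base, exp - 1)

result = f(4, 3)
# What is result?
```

f(4, 3) = 4 * 4 * 4 = 64

Answer: 64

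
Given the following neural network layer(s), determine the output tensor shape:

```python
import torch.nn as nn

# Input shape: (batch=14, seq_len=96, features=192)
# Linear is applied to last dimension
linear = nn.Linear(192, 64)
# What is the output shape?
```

Input: (14, 96, 192) -> Output: (14, 96, 64)

Answer: (14, 96, 64)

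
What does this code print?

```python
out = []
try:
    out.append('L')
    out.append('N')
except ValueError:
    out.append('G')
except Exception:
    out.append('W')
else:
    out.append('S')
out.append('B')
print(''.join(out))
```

Execution trace: 'L' (try body) → 'N' (try body, no exception) → 'S' (else) → 'B' (after the try/except). Output: LNSB

Answer: LNSB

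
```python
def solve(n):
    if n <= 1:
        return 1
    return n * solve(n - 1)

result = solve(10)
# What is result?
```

solve(10) = 10 * 9 * 8 * 7 * 6 * 5 * 4 * 3 * 2 * 1 = 3628800

Answer: 3628800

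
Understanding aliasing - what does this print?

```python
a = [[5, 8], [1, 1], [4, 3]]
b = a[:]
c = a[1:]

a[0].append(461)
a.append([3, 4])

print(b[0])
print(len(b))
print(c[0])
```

Key concept: slice with nested mutation.
Step by step:
`a = [[5, 8], [1, 1], [4, 3]]` → a = [[5, 8], [1, 1], [4, 3]]
`b = a[:]` → b = [[5, 8], [1, 1], [4, 3]]
`c = a[1:]` → c = [[1, 1], [4, 3]]
`a[0].append(461)` → a = [[5, 8, 461], [1, 1], [4, 3]]; b = [[5, 8, 461], [1, 1], [4, 3]]
`a.append([3, 4])` → a = [[5, 8, 461], [1, 1], [4, 3], [3, 4]]
`print(b[0])` → prints [5, 8, 461]
`print(len(b))` → prints 3
`print(c[0])` → prints [1, 1]

Answer:
[5, 8, 461]
3
[1, 1]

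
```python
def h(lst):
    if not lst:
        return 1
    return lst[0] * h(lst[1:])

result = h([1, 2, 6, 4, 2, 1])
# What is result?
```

Product over [1, 2, 6, 4, 2, 1] = 1 * 2 * 6 * 4 * 2 * 1 = 96

Answer: 96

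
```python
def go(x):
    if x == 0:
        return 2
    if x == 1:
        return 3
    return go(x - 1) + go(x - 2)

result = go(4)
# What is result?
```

Build up from base cases: go(0)=2, go(1)=3, go(2)=5, go(3)=8, go(4)=13

Answer: 13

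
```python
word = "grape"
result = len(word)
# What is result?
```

Trace:
`word = "grape"` → word = 'grape'
`result = len(word)` → result = 5
So result = 5

Answer: 5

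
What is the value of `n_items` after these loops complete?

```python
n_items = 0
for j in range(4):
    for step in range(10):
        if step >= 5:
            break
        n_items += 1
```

Inner breaks at 5, outer runs 4 times
`n_items` takes the values: 0 → 1 → 2 → 3 → 4 → 5 → 6 → 7 → 8 → 9 → 10 → 11 → 12 → 13 → 14 → 15 → 16 → 17 → 18 → 19 → 20

Answer: 20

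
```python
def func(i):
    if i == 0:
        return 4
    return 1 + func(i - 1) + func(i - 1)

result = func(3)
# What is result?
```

func(i) = 1 + 2·func(i-1), func(0)=4. Closed form: (4+1)·2^3 - 1 = 39.

Answer: 39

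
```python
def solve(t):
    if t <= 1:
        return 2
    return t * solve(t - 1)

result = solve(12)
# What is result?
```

solve(12) = 12 * 11 * 10 * 9 * 8 * 7 * 6 * 5 * 4 * 3 * 2 * 2 = 958003200

Answer: 958003200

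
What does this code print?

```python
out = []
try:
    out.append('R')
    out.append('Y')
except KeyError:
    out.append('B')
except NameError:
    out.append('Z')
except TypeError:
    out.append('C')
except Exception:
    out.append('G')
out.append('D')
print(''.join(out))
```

Execution trace: 'R' (try body) → 'Y' (try body, no exception) → 'D' (after the try/except). Output: RYD

Answer: RYD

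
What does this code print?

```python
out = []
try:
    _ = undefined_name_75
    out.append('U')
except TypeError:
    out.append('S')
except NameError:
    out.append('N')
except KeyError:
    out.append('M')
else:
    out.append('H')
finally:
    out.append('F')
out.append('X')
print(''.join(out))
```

Execution trace: 'N' (except NameError) → 'F' (finally) → 'X' (after the try/except). Output: NFX

Answer: NFX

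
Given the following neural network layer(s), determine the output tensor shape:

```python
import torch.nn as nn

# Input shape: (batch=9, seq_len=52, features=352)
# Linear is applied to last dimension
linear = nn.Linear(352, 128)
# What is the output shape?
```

Input: (9, 52, 352) -> Output: (9, 52, 128)

Answer: (9, 52, 128)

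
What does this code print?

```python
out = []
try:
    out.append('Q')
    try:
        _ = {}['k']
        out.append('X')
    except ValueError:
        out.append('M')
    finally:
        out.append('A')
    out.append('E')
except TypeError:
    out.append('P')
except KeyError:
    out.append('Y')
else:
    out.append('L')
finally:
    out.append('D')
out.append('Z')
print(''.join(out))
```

Execution trace: 'Q' (try body) → 'A' (inner finally) → 'Y' (except KeyError) → 'D' (finally) → 'Z' (after the try/except). Output: QAYDZ

Answer: QAYDZ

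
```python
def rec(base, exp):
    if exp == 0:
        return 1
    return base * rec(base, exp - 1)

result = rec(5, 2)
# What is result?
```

rec(5, 2) = 5 * 5 = 25

Answer: 25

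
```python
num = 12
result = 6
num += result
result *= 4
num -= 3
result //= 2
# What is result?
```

Trace:
`num = 12` → num = 12
`result = 6` → result = 6
`num += result` → num = 18
`result *= 4` → result = 24
`num -= 3` → num = 15
`result //= 2` → result = 12
So result = 12

Answer: 12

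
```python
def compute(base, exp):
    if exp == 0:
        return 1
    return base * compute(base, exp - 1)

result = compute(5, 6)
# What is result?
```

compute(5, 6) = 5 * 5 * 5 * 5 * 5 * 5 = 15625

Answer: 15625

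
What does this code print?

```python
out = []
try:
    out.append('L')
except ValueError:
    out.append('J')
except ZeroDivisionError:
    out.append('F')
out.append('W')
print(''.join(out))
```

Execution trace: 'L' (try body, no exception) → 'W' (after the try/except). Output: LW

Answer: LW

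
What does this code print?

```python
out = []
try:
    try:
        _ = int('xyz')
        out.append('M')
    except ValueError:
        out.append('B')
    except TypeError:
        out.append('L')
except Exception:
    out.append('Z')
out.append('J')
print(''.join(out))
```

Execution trace: 'B' (inner except ValueError) → 'J' (after the try/except). Output: BJ

Answer: BJ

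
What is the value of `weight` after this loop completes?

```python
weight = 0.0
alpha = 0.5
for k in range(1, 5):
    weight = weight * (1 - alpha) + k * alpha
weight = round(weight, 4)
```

Moving average with lr=0.5
`weight` takes the values: 0.0 → 0.5 → 1.25 → 2.125 → 3.0625

Answer: 3.0625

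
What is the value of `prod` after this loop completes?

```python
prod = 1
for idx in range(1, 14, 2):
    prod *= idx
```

Product of 1, 3, 5, ... up to 13
`prod` takes the values: 1 → 3 → 15 → 105 → 945 → 10395 → 135135

Answer: 135135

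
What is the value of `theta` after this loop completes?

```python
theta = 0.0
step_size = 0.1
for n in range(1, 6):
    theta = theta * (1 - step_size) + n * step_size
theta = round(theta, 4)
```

Moving average with lr=0.1
`theta` takes the values: 0.0 → 0.1 → 0.29 → 0.561 → 0.9049 → 1.31441 → 1.3144

Answer: 1.3144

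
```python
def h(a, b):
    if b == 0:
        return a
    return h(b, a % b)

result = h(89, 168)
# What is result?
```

h(89, 168) -> h(168, 89) -> h(89, 79) -> h(79, 10) -> h(10, 9) -> h(9, 1) -> h(1, 0) -> 1

Answer: 1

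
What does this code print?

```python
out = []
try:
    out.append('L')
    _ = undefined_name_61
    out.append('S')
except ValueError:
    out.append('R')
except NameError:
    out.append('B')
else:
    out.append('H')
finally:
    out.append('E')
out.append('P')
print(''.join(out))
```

Execution trace: 'L' (try body) → 'B' (except NameError) → 'E' (finally) → 'P' (after the try/except). Output: LBEP

Answer: LBEP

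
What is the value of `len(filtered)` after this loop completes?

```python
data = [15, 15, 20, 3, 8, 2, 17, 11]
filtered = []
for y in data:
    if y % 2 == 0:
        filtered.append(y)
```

Count even numbers in [15, 15, 20, 3, 8, 2, 17, 11]
`filtered` takes the values: [] → [20] → [20, 8] → [20, 8, 2]
So `len(filtered)` = 3

Answer: 3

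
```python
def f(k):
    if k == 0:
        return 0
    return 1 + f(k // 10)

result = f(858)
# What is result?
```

Count of digits of 858: 3

Answer: 3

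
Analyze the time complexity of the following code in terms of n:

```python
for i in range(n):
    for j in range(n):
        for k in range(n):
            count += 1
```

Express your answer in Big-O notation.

This is Triple nested loop. Time complexity: O(n³).

Answer: O(n³)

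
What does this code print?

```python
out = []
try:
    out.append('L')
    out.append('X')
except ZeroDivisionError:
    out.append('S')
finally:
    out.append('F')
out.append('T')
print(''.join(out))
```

Execution trace: 'L' (try body) → 'X' (try body, no exception) → 'F' (finally) → 'T' (after the try/except). Output: LXFT

Answer: LXFT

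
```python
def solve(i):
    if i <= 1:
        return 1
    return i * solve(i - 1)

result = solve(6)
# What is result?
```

solve(6) = 6 * 5 * 4 * 3 * 2 * 1 = 720

Answer: 720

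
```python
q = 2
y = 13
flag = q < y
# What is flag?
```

Trace:
`q = 2` → q = 2
`y = 13` → y = 13
`flag = q < y` → flag = True
So flag = True

Answer: True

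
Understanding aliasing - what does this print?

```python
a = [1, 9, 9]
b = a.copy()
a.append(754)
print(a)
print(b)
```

Key concept: list.copy() creates independent copy.
Step by step:
`a = [1, 9, 9]` → a = [1, 9, 9]
`b = a.copy()` → b = [1, 9, 9]
`a.append(754)` → a = [1, 9, 9, 754]
`print(a)` → prints [1, 9, 9, 754]
`print(b)` → prints [1, 9, 9]

Answer:
[1, 9, 9, 754]
[1, 9, 9]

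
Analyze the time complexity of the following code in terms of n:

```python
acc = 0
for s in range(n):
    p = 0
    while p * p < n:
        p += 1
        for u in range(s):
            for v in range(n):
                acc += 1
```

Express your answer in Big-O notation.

Each loop level contributes: n × √n × n × n. Multiplying the contributions gives O(n^3√n).

Answer: O(n^3√n)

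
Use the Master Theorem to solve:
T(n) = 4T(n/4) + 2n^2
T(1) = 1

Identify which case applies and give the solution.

a=4, b=4, f(n)=2n^2. log_4(4) = 1. Since c=2 > 1 and the regularity condition holds (4(n/4)^2 = (4/4^2)n^2 with 4/4^2 < 1), Case 3 applies: T(n) = Θ(f(n)) = O(n^2).

Answer: O(n^2) - Case 3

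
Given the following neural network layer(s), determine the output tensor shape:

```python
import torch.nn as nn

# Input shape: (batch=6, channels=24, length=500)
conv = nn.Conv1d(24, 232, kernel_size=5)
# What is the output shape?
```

Input: (6, 24, 500) -> Output: (6, 232, 496)

Answer: (6, 232, 496)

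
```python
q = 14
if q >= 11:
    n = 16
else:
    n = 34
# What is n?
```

Trace:
`q = 14` → q = 14
`if q >= 11: ...` → q >= 11 is True → n = 16
So n = 16

Answer: 16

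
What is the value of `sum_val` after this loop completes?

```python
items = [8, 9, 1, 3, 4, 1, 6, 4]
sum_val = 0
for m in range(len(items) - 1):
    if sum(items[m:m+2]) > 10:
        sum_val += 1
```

Count windows with sum > 10
`sum_val` takes the values: 0 → 1

Answer: 1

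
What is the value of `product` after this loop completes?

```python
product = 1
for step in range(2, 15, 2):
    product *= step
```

Product of even numbers 2 to 14
`product` takes the values: 1 → 2 → 8 → 48 → 384 → 3840 → 46080 → 645120

Answer: 645120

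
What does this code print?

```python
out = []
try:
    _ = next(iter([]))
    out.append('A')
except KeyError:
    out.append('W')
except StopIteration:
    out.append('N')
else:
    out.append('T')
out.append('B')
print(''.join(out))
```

Execution trace: 'N' (except StopIteration) → 'B' (after the try/except). Output: NB

Answer: NB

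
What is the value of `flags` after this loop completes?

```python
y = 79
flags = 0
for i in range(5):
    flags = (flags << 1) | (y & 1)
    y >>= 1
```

Reverse lowest 5 bits of 79
`flags` takes the values: 0 → 1 → 3 → 7 → 15 → 30

Answer: 30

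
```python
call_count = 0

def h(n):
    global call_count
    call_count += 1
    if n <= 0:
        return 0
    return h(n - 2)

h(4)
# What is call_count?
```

Linear recursion stepping by 2: 3 calls from n=4 down to ≤0.

Answer: 3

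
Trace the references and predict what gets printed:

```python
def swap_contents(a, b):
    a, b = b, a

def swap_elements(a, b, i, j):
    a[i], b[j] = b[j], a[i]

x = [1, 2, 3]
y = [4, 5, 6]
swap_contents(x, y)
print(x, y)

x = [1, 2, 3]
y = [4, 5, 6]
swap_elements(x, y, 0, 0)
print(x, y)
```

Key concept: parameter rebinding vs mutation.
Step by step:
`x = [1, 2, 3]` → x = [1, 2, 3]
`y = [4, 5, 6]` → y = [4, 5, 6]
`swap_contents(x, y)` → no visible change to tracked variables
`print(x, y)` → prints [1, 2, 3] [4, 5, 6]
`x = [1, 2, 3]` → x = [1, 2, 3]
`y = [4, 5, 6]` → y = [4, 5, 6]
`swap_elements(x, y, 0, 0)` → x = [4, 2, 3]; y = [1, 5, 6]
`print(x, y)` → prints [4, 2, 3] [1, 5, 6]

Answer:
[1, 2, 3] [4, 5, 6]
[4, 2, 3] [1, 5, 6]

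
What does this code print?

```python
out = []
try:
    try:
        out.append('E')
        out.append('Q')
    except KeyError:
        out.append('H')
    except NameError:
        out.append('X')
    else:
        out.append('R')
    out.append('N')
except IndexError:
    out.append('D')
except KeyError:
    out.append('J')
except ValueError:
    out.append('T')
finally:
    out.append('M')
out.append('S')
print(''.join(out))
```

Execution trace: 'E' (inner try body) → 'Q' (inner try body, no exception) → 'R' (inner else) → 'N' (try body, no exception) → 'M' (finally) → 'S' (after the try/except). Output: EQRNMS

Answer: EQRNMS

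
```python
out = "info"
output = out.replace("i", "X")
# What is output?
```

Trace:
`out = "info"` → out = 'info'
`output = out.replace("i", "X")` → output = 'Xnfo'
So output = 'Xnfo'

Answer: 'Xnfo'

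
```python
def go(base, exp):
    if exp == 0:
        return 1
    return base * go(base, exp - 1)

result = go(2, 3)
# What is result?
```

go(2, 3) = 2 * 2 * 2 = 8

Answer: 8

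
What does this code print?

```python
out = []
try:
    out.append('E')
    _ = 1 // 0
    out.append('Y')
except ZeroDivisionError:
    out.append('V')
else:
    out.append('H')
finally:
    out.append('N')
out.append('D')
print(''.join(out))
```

Execution trace: 'E' (try body) → 'V' (except ZeroDivisionError) → 'N' (finally) → 'D' (after the try/except). Output: EVND

Answer: EVND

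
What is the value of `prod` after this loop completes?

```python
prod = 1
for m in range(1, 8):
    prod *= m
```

7! = 5040
`prod` takes the values: 1 → 2 → 6 → 24 → 120 → 720 → 5040

Answer: 5040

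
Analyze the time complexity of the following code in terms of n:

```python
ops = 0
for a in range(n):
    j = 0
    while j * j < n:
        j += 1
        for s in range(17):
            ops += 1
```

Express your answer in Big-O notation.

Each loop level contributes: n × √n × 1. Multiplying the contributions gives O(n√n).

Answer: O(n√n)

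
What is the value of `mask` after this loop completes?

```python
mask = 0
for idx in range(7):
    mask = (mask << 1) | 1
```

Build 7 consecutive 1-bits: 0b1111111
`mask` takes the values: 0 → 1 → 3 → 7 → 15 → 31 → 63 → 127

Answer: 127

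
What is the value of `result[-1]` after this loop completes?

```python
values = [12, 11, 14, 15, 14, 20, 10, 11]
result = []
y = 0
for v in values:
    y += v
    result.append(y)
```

Cumulative sum ends at 107
`result` takes the values: [] → [12] → [12, 23] → [12, 23, 37] → [12, 23, 37, 52] → [12, 23, 37, 52, 66] → [12, 23, 37, 52, 66, 86] → [12, 23, 37, 52, 66, 86, 96] → [12, 23, 37, 52, 66, 86, 96, 107]
So `result[-1]` = 107

Answer: 107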